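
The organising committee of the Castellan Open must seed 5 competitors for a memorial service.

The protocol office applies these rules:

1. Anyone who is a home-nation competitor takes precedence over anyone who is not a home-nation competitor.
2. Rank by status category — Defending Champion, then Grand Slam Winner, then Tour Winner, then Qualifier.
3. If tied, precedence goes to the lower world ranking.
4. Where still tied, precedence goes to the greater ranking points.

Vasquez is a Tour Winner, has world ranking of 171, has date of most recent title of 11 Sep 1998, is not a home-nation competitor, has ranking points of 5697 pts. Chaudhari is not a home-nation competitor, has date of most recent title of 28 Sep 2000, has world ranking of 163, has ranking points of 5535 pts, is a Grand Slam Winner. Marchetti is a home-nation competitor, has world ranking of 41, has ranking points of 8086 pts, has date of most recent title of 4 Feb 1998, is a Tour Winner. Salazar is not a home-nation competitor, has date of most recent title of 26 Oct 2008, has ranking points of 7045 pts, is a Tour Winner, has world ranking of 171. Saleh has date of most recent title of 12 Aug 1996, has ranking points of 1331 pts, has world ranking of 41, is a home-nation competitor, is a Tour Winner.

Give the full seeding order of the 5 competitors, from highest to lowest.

By the first rule: Marchetti and Saleh (both a home-nation competitor); then Chaudhari, Salazar and Vasquez (each not a home-nation competitor).
Marchetti and Saleh are each Tour Winner, so the next rule applies.
Marchetti and Saleh both have world ranking 41, so the next rule applies.
Among Marchetti and Saleh, by ranking points (higher first): Marchetti (8086 pts) before Saleh (1331 pts).
Among Chaudhari, Salazar and Vasquez, by status category: Chaudhari (Grand Slam Winner) before Salazar and Vasquez (Tour Winner).
Salazar and Vasquez both have world ranking 171, so the next rule applies.
Among Salazar and Vasquez, by ranking points (higher first): Salazar (7045 pts) before Vasquez (5697 pts).
Full order: Marchetti, Saleh, Chaudhari, Salazar, Vasquez.

Marchetti, Saleh, Chaudhari, Salazar, Vasquez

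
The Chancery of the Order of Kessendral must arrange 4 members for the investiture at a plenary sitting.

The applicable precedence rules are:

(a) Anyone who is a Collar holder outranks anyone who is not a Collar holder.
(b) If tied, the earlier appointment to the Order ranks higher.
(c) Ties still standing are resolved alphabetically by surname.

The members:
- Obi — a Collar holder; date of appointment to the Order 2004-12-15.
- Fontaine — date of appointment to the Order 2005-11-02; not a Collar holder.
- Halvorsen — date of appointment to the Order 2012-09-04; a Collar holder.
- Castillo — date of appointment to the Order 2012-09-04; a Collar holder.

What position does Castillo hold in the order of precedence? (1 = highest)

By the first rule: Obi, Castillo and Halvorsen (each a Collar holder); then Fontaine (not a Collar holder).
Among Obi, Castillo and Halvorsen, by date of appointment to the Order (earlier first): Obi (2004-12-15) before Castillo and Halvorsen (2012-09-04).
Among Castillo and Halvorsen, alphabetically by surname: Castillo before Halvorsen.
Order: Obi, Castillo, Halvorsen, Fontaine. So position 2.

2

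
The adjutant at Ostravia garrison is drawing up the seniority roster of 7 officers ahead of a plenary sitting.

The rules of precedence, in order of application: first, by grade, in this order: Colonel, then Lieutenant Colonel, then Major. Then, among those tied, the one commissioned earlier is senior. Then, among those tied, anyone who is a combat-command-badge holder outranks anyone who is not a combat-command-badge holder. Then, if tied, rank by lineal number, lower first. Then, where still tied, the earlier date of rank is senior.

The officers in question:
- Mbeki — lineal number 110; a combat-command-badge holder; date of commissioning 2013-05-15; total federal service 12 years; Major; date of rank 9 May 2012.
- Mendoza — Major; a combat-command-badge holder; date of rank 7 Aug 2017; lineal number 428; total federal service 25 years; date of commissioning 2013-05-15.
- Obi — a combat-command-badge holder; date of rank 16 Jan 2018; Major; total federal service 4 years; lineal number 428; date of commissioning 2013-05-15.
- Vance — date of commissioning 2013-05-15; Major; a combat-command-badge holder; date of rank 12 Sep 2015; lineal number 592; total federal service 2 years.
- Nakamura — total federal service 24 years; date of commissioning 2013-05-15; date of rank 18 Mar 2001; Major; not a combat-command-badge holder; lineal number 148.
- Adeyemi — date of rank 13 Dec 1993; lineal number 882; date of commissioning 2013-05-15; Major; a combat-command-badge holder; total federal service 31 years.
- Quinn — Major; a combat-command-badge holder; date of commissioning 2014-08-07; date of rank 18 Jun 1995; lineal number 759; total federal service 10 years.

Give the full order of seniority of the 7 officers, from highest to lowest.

Mbeki, Mendoza, Obi, Vance, Adeyemi, Nakamura, Quinn

By grade: Mbeki, Mendoza, Obi, Vance, Adeyemi, Nakamura and Quinn (Major).
Among Mbeki, Mendoza, Obi, Vance, Adeyemi, Nakamura and Quinn, by date of commissioning (earlier first): Mbeki, Mendoza, Obi, Vance, Adeyemi and Nakamura (2013-05-15) before Quinn (2014-08-07).
Among Mbeki, Mendoza, Obi, Vance, Adeyemi and Nakamura, a combat-command-badge holder before not a combat-command-badge holder: Mbeki, Mendoza, Obi, Vance and Adeyemi (a combat-command-badge holder) before Nakamura (not a combat-command-badge holder).
Among Mbeki, Mendoza, Obi, Vance and Adeyemi, by lineal number (lower first): Mbeki (110) before Mendoza and Obi (428) before Vance (592) before Adeyemi (882).
Among Mendoza and Obi, by date of rank (earlier first): Mendoza (7 Aug 2017) before Obi (16 Jan 2018).
Full order: Mbeki, Mendoza, Obi, Vance, Adeyemi, Nakamura, Quinn.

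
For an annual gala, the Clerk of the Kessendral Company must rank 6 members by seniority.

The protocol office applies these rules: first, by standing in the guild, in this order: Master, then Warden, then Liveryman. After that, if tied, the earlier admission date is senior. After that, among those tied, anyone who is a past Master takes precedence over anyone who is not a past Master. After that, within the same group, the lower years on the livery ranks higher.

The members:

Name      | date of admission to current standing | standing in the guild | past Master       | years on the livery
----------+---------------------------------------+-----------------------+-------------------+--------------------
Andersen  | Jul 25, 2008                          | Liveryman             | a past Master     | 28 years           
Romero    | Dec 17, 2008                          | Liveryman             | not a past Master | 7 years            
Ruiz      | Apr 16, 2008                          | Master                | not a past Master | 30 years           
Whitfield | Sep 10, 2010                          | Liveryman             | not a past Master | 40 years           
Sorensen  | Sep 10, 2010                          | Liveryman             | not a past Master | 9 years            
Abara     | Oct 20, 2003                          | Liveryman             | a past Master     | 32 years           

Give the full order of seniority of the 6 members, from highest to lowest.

Ruiz, Abara, Andersen, Romero, Sorensen, Whitfield

By standing in the guild: Ruiz (Master); then Abara, Andersen, Romero, Sorensen and Whitfield (Liveryman).
Among Abara, Andersen, Romero, Sorensen and Whitfield, by date of admission to current standing (earlier first): Abara (Oct 20, 2003) before Andersen (Jul 25, 2008) before Romero (Dec 17, 2008) before Sorensen and Whitfield (Sep 10, 2010).
Sorensen and Whitfield are each not a past Master, so the next rule applies.
Among Sorensen and Whitfield, by years on the livery (lower first): Sorensen (9 years) before Whitfield (40 years).
Full order: Ruiz, Abara, Andersen, Romero, Sorensen, Whitfield.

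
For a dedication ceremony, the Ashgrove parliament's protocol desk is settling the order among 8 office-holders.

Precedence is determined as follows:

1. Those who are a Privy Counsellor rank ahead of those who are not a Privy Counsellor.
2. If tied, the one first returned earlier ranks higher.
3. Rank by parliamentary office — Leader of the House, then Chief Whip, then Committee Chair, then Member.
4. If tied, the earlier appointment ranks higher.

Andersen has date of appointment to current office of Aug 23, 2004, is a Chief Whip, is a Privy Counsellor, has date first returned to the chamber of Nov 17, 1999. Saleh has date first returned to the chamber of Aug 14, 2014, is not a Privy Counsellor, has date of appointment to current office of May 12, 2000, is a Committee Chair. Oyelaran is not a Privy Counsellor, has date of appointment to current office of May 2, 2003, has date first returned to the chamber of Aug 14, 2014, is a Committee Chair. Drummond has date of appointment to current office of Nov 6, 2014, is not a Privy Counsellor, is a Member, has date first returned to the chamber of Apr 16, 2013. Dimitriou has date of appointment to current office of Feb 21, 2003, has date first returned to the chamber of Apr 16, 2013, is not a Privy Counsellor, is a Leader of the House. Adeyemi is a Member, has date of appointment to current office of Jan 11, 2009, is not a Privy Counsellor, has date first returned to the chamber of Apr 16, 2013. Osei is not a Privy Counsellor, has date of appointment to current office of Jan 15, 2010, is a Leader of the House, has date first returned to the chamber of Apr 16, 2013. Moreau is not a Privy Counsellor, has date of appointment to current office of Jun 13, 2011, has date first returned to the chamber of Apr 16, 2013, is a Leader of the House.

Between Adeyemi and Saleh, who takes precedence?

By the first rule: Andersen (a Privy Counsellor); then Dimitriou, Osei, Moreau, Adeyemi, Drummond, Saleh and Oyelaran (each not a Privy Counsellor).
Among Dimitriou, Osei, Moreau, Adeyemi, Drummond, Saleh and Oyelaran, by date first returned to the chamber (earlier first): Dimitriou, Osei, Moreau, Adeyemi and Drummond (Apr 16, 2013) before Saleh and Oyelaran (Aug 14, 2014).
Among Dimitriou, Osei, Moreau, Adeyemi and Drummond, by parliamentary office: Dimitriou, Osei and Moreau (Leader of the House) before Adeyemi and Drummond (Member).
Among Dimitriou, Osei and Moreau, by date of appointment to current office (earlier first): Dimitriou (Feb 21, 2003) before Osei (Jan 15, 2010) before Moreau (Jun 13, 2011).
Among Adeyemi and Drummond, by date of appointment to current office (earlier first): Adeyemi (Jan 11, 2009) before Drummond (Nov 6, 2014).
Saleh and Oyelaran are each Committee Chair, so the next rule applies.
Among Saleh and Oyelaran, by date of appointment to current office (earlier first): Saleh (May 12, 2000) before Oyelaran (May 2, 2003).
So Adeyemi takes precedence.

Adeyemi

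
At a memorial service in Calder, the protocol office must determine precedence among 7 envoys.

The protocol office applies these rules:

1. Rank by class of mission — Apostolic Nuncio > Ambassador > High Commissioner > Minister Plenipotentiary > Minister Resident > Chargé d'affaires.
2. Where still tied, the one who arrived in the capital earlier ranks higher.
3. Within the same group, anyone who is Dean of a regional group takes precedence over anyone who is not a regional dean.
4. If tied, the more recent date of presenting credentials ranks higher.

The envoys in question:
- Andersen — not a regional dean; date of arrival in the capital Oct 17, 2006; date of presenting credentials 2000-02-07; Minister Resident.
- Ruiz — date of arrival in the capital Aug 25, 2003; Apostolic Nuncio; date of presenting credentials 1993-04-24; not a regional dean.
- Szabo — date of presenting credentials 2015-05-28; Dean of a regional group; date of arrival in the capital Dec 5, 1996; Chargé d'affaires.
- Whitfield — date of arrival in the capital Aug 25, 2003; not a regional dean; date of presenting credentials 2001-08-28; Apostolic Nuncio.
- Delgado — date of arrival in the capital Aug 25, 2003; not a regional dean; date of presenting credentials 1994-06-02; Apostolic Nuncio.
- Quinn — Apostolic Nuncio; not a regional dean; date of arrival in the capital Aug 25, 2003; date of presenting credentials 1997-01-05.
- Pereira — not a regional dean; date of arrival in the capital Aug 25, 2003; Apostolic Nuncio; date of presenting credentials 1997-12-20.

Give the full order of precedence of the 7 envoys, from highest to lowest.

Whitfield, Pereira, Quinn, Delgado, Ruiz, Andersen, Szabo

By class of mission: Whitfield, Pereira, Quinn, Delgado and Ruiz (Apostolic Nuncio); then Andersen (Minister Resident); then Szabo (Chargé d'affaires).
Whitfield, Pereira, Quinn, Delgado and Ruiz all have date of arrival in the capital Aug 25, 2003, so the next rule applies.
Whitfield, Pereira, Quinn, Delgado and Ruiz are each not a regional dean, so the next rule applies.
Among Whitfield, Pereira, Quinn, Delgado and Ruiz, by date of presenting credentials (later first): Whitfield (2001-08-28) before Pereira (1997-12-20) before Quinn (1997-01-05) before Delgado (1994-06-02) before Ruiz (1993-04-24).
Full order: Whitfield, Pereira, Quinn, Delgado, Ruiz, Andersen, Szabo.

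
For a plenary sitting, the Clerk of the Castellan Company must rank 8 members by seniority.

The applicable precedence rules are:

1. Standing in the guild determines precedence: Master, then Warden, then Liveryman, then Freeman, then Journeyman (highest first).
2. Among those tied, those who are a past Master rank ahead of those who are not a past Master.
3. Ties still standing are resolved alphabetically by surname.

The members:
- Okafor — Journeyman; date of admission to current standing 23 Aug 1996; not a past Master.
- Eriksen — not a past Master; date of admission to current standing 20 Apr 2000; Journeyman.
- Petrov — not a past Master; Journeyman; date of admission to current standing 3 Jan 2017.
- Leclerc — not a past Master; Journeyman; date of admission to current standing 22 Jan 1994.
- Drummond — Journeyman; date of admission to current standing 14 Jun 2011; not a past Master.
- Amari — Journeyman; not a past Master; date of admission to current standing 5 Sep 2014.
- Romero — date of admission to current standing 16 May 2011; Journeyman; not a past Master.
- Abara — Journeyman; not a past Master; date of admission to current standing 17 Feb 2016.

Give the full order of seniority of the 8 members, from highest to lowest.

By standing in the guild: Abara, Amari, Drummond, Eriksen, Leclerc, Okafor, Petrov and Romero (Journeyman).
Abara, Amari, Drummond, Eriksen, Leclerc, Okafor, Petrov and Romero are each not a past Master, so the next rule applies.
Among Abara, Amari, Drummond, Eriksen, Leclerc, Okafor, Petrov and Romero, alphabetically by surname: Abara before Amari before Drummond before Eriksen before Leclerc before Okafor before Petrov before Romero.
Full order: Abara, Amari, Drummond, Eriksen, Leclerc, Okafor, Petrov, Romero.

Abara, Amari, Drummond, Eriksen, Leclerc, Okafor, Petrov, Romero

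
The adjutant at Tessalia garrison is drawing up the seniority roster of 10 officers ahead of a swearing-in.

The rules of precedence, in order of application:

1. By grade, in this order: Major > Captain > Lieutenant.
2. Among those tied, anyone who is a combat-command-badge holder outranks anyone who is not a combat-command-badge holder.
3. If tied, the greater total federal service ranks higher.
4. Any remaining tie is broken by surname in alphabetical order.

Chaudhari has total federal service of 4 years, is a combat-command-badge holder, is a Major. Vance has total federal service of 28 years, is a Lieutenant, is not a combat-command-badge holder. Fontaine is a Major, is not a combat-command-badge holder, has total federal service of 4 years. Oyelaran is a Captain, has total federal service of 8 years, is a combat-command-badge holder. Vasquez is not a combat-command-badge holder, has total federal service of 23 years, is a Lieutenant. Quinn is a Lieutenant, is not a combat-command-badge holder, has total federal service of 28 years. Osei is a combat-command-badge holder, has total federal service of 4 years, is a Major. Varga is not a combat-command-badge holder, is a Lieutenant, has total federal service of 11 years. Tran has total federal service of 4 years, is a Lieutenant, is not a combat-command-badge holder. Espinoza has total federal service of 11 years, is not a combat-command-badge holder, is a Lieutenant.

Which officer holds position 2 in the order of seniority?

Osei

By grade: Chaudhari, Osei and Fontaine (Major); then Oyelaran (Captain); then Quinn, Vance, Vasquez, Espinoza, Varga and Tran (Lieutenant).
Among Chaudhari, Osei and Fontaine, a combat-command-badge holder before not a combat-command-badge holder: Chaudhari and Osei (a combat-command-badge holder) before Fontaine (not a combat-command-badge holder).
Chaudhari and Osei both have total federal service 4 years, so the next rule applies.
Among Chaudhari and Osei, alphabetically by surname: Chaudhari before Osei.
Quinn, Vance, Vasquez, Espinoza, Varga and Tran are each not a combat-command-badge holder, so the next rule applies.
Among Quinn, Vance, Vasquez, Espinoza, Varga and Tran, by total federal service (higher first): Quinn and Vance (28 years) before Vasquez (23 years) before Espinoza and Varga (11 years) before Tran (4 years).
Among Quinn and Vance, alphabetically by surname: Quinn before Vance.
Among Espinoza and Varga, alphabetically by surname: Espinoza before Varga.
Order: Chaudhari, Osei, Fontaine, Oyelaran, Quinn, Vance, Vasquez, Espinoza, Varga, Tran.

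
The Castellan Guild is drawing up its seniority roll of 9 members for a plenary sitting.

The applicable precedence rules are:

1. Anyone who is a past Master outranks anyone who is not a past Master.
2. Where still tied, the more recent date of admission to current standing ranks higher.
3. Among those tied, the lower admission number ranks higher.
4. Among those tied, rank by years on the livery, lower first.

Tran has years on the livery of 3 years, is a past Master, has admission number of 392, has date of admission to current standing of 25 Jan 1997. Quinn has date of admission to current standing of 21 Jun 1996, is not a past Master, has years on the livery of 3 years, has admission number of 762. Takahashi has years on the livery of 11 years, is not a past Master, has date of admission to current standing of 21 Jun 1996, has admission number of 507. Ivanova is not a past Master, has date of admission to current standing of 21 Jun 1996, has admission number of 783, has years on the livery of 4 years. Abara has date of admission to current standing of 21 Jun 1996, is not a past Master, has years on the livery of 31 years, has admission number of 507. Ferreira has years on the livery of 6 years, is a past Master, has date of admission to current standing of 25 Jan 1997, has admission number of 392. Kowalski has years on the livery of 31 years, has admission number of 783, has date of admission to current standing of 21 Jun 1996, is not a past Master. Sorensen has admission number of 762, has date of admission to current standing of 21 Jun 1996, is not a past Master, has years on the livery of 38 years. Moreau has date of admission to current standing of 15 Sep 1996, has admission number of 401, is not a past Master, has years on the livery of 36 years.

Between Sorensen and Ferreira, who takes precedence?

By the first rule: Tran and Ferreira (both a past Master); then Moreau, Takahashi, Abara, Quinn, Sorensen, Ivanova and Kowalski (each not a past Master).
Tran and Ferreira both have date of admission to current standing 25 Jan 1997, so the next rule applies.
Tran and Ferreira both have admission number 392, so the next rule applies.
Among Tran and Ferreira, by years on the livery (lower first): Tran (3 years) before Ferreira (6 years).
Among Moreau, Takahashi, Abara, Quinn, Sorensen, Ivanova and Kowalski, by date of admission to current standing (later first): Moreau (15 Sep 1996) before Takahashi, Abara, Quinn, Sorensen, Ivanova and Kowalski (21 Jun 1996).
Among Takahashi, Abara, Quinn, Sorensen, Ivanova and Kowalski, by admission number (lower first): Takahashi and Abara (507) before Quinn and Sorensen (762) before Ivanova and Kowalski (783).
Among Takahashi and Abara, by years on the livery (lower first): Takahashi (11 years) before Abara (31 years).
Among Quinn and Sorensen, by years on the livery (lower first): Quinn (3 years) before Sorensen (38 years).
Among Ivanova and Kowalski, by years on the livery (lower first): Ivanova (4 years) before Kowalski (31 years).
So Ferreira takes precedence.

Ferreira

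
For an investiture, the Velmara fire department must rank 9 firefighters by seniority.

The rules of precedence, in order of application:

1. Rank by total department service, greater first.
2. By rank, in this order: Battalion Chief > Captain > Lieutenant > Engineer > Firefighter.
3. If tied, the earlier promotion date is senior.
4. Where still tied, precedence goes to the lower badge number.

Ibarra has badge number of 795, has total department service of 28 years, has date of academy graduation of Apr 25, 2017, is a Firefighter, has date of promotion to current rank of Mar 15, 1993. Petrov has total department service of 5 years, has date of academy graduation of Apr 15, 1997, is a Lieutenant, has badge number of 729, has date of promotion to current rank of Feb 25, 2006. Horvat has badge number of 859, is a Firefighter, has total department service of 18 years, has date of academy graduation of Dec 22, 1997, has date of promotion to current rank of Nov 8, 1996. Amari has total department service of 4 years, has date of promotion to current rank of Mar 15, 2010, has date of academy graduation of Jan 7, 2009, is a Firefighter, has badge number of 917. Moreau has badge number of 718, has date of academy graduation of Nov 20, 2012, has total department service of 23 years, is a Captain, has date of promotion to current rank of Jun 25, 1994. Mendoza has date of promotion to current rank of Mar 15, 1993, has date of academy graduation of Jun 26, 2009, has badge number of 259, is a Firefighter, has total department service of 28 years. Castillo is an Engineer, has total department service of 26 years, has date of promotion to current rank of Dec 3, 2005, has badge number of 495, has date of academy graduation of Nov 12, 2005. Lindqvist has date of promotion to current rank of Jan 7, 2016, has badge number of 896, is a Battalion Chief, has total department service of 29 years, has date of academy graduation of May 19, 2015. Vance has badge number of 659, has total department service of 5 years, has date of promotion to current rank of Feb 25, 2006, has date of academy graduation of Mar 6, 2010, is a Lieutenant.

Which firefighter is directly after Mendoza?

By total department service (higher first): Lindqvist (29 years); then Mendoza and Ibarra (both 28 years); then Castillo (26 years); then Moreau (23 years); then Horvat (18 years); then Vance and Petrov (both 5 years); then Amari (4 years).
Mendoza and Ibarra are each Firefighter, so the next rule applies.
Mendoza and Ibarra both have date of promotion to current rank Mar 15, 1993, so the next rule applies.
Among Mendoza and Ibarra, by badge number (lower first): Mendoza (259) before Ibarra (795).
Vance and Petrov are each Lieutenant, so the next rule applies.
Vance and Petrov both have date of promotion to current rank Feb 25, 2006, so the next rule applies.
Among Vance and Petrov, by badge number (lower first): Vance (659) before Petrov (729).
Order: Lindqvist, Mendoza, Ibarra, Castillo, Moreau, Horvat, Vance, Petrov, Amari.

Ibarra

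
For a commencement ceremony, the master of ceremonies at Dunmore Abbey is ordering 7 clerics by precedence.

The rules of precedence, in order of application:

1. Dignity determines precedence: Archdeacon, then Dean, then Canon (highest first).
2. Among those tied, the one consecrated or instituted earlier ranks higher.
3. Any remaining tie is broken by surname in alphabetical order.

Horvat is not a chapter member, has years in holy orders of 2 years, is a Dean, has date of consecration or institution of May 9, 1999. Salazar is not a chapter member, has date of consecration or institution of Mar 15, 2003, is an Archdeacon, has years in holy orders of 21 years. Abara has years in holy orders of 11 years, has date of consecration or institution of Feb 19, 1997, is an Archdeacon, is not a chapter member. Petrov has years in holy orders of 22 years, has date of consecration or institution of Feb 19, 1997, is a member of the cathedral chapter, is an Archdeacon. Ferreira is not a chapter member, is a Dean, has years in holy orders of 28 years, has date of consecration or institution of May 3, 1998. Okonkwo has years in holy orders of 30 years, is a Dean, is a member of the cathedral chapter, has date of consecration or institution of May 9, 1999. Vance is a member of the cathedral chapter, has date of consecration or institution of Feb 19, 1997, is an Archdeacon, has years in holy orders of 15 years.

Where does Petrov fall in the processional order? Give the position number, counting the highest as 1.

2

By dignity: Abara, Petrov, Vance and Salazar (Archdeacon); then Ferreira, Horvat and Okonkwo (Dean).
Among Abara, Petrov, Vance and Salazar, by date of consecration or institution (earlier first): Abara, Petrov and Vance (Feb 19, 1997) before Salazar (Mar 15, 2003).
Among Abara, Petrov and Vance, alphabetically by surname: Abara before Petrov before Vance.
Among Ferreira, Horvat and Okonkwo, by date of consecration or institution (earlier first): Ferreira (May 3, 1998) before Horvat and Okonkwo (May 9, 1999).
Among Horvat and Okonkwo, alphabetically by surname: Horvat before Okonkwo.
Order: Abara, Petrov, Vance, Salazar, Ferreira, Horvat, Okonkwo. So position 2.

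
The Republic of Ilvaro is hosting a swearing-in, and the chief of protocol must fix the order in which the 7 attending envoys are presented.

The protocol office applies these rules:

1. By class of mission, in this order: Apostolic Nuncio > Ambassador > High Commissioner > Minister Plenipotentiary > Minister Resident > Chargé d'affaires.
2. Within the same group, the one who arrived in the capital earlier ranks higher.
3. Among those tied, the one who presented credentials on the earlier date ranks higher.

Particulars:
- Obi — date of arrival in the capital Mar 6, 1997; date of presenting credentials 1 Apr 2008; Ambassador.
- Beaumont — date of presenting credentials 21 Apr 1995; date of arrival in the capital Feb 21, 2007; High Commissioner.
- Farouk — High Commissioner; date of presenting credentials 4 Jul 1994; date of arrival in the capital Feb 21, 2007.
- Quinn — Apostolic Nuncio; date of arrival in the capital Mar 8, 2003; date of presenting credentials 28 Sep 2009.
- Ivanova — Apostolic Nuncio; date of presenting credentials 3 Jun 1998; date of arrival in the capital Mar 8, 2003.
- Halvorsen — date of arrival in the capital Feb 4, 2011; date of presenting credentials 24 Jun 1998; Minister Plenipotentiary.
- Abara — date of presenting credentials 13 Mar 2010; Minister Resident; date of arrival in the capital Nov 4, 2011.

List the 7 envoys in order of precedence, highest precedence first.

Ivanova, Quinn, Obi, Farouk, Beaumont, Halvorsen, Abara

By class of mission: Ivanova and Quinn (Apostolic Nuncio); then Obi (Ambassador); then Farouk and Beaumont (High Commissioner); then Halvorsen (Minister Plenipotentiary); then Abara (Minister Resident).
Ivanova and Quinn both have date of arrival in the capital Mar 8, 2003, so the next rule applies.
Among Ivanova and Quinn, by date of presenting credentials (earlier first): Ivanova (3 Jun 1998) before Quinn (28 Sep 2009).
Farouk and Beaumont both have date of arrival in the capital Feb 21, 2007, so the next rule applies.
Among Farouk and Beaumont, by date of presenting credentials (earlier first): Farouk (4 Jul 1994) before Beaumont (21 Apr 1995).
Full order: Ivanova, Quinn, Obi, Farouk, Beaumont, Halvorsen, Abara.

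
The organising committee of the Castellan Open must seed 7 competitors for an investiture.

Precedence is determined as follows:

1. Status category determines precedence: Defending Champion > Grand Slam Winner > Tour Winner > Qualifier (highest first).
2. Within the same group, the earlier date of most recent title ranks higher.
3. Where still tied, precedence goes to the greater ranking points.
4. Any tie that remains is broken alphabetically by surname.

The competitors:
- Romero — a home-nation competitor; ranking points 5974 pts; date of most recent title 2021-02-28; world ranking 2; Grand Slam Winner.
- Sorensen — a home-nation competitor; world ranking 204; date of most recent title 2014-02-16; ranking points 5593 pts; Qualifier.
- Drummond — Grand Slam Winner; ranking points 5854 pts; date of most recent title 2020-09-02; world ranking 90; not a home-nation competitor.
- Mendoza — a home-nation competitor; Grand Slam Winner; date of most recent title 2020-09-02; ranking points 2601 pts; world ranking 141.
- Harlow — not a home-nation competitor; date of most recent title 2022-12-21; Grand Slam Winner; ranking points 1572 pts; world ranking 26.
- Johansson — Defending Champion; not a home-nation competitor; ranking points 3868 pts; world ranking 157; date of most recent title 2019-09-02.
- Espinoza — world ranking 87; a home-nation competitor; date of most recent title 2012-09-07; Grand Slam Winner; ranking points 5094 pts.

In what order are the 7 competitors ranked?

By status category: Johansson (Defending Champion); then Espinoza, Drummond, Mendoza, Romero and Harlow (Grand Slam Winner); then Sorensen (Qualifier).
Among Espinoza, Drummond, Mendoza, Romero and Harlow, by date of most recent title (earlier first): Espinoza (2012-09-07) before Drummond and Mendoza (2020-09-02) before Romero (2021-02-28) before Harlow (2022-12-21).
Among Drummond and Mendoza, by ranking points (higher first): Drummond (5854 pts) before Mendoza (2601 pts).
Full order: Johansson, Espinoza, Drummond, Mendoza, Romero, Harlow, Sorensen.

Johansson, Espinoza, Drummond, Mendoza, Romero, Harlow, Sorensen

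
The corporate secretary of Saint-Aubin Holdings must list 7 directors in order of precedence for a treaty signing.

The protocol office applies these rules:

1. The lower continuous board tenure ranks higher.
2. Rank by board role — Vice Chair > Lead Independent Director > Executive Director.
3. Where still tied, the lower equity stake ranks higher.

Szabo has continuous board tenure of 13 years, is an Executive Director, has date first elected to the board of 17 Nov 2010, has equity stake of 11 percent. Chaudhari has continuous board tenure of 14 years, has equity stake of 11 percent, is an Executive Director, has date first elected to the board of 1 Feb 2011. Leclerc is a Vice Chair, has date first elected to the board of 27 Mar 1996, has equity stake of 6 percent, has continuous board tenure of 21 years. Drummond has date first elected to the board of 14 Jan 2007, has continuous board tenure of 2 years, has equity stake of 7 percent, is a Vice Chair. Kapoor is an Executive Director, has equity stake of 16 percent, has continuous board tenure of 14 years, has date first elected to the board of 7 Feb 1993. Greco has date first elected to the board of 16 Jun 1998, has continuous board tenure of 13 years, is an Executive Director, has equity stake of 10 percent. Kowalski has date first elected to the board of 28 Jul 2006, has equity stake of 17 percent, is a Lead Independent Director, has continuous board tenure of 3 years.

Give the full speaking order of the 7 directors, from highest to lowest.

Drummond, Kowalski, Greco, Szabo, Chaudhari, Kapoor, Leclerc

By continuous board tenure (lower first): Drummond (2 years); then Kowalski (3 years); then Greco and Szabo (both 13 years); then Chaudhari and Kapoor (both 14 years); then Leclerc (21 years).
Greco and Szabo are each Executive Director, so the next rule applies.
Among Greco and Szabo, by equity stake (lower first): Greco (10 percent) before Szabo (11 percent).
Chaudhari and Kapoor are each Executive Director, so the next rule applies.
Among Chaudhari and Kapoor, by equity stake (lower first): Chaudhari (11 percent) before Kapoor (16 percent).
Full order: Drummond, Kowalski, Greco, Szabo, Chaudhari, Kapoor, Leclerc.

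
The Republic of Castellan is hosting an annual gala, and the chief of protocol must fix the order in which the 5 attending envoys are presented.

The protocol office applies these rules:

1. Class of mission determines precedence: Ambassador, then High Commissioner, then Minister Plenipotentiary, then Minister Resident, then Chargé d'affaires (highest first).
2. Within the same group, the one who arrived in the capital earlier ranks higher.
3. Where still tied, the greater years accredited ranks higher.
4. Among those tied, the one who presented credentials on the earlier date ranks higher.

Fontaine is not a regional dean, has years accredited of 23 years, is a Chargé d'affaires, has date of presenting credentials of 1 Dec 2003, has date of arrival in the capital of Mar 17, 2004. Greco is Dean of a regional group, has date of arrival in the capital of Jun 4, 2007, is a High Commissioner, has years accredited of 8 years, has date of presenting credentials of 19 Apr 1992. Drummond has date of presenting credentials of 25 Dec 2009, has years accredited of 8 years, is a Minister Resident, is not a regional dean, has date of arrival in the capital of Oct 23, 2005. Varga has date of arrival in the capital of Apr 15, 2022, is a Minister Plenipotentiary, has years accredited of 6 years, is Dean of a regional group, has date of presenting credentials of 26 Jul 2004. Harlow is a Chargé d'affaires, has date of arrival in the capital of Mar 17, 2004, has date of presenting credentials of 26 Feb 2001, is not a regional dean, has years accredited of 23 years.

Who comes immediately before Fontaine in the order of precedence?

Harlow

By class of mission: Greco (High Commissioner); then Varga (Minister Plenipotentiary); then Drummond (Minister Resident); then Harlow and Fontaine (Chargé d'affaires).
Harlow and Fontaine both have date of arrival in the capital Mar 17, 2004, so the next rule applies.
Harlow and Fontaine both have years accredited 23 years, so the next rule applies.
Among Harlow and Fontaine, by date of presenting credentials (earlier first): Harlow (26 Feb 2001) before Fontaine (1 Dec 2003).
Order: Greco, Varga, Drummond, Harlow, Fontaine.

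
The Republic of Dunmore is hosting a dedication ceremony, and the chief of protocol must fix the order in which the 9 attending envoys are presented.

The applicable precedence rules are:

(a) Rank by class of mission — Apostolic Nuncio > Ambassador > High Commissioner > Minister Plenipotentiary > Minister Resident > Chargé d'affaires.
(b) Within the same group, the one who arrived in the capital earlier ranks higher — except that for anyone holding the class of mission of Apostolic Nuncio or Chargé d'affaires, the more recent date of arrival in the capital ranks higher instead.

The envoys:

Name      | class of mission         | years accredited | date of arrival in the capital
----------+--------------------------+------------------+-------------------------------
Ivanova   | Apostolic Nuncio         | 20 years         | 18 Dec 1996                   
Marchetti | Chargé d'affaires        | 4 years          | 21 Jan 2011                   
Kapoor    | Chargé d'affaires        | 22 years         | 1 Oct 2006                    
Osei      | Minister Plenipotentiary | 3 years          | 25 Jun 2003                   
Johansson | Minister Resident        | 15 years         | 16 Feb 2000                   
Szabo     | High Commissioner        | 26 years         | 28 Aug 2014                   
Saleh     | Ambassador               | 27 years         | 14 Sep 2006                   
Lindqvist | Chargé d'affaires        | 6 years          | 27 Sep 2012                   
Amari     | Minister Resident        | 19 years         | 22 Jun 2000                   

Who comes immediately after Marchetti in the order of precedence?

Kapoor

By class of mission: Ivanova (Apostolic Nuncio); then Saleh (Ambassador); then Szabo (High Commissioner); then Osei (Minister Plenipotentiary); then Johansson and Amari (Minister Resident); then Lindqvist, Marchetti and Kapoor (Chargé d'affaires).
Among Johansson and Amari, by date of arrival in the capital (earlier first): Johansson (16 Feb 2000) before Amari (22 Jun 2000).
Among Lindqvist, Marchetti and Kapoor, by date of arrival in the capital (later first) (reversed rule for this group): Lindqvist (27 Sep 2012) before Marchetti (21 Jan 2011) before Kapoor (1 Oct 2006).
Order: Ivanova, Saleh, Szabo, Osei, Johansson, Amari, Lindqvist, Marchetti, Kapoor.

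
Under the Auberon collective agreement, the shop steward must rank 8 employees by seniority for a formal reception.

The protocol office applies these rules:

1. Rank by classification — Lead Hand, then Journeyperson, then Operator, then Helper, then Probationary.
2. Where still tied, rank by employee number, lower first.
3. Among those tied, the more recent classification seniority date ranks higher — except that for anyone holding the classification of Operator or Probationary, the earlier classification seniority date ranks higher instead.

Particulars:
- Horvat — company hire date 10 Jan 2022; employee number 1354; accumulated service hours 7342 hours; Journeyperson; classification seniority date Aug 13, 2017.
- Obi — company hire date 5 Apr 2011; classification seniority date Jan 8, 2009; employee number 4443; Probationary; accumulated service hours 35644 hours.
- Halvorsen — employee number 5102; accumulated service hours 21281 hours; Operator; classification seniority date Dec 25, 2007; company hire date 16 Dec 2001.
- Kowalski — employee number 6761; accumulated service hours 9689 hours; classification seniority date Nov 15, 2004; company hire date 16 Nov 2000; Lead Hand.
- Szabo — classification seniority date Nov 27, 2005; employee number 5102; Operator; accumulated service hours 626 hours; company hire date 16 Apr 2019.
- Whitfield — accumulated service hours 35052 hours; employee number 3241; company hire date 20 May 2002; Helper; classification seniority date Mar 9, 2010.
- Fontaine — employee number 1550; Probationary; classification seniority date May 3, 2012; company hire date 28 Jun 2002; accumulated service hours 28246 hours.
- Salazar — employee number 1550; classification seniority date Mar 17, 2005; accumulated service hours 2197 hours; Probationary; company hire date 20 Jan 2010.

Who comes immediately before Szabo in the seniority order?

By classification: Kowalski (Lead Hand); then Horvat (Journeyperson); then Szabo and Halvorsen (Operator); then Whitfield (Helper); then Salazar, Fontaine and Obi (Probationary).
Szabo and Halvorsen both have employee number 5102, so the next rule applies.
Among Szabo and Halvorsen, by classification seniority date (earlier first) (reversed rule for this group): Szabo (Nov 27, 2005) before Halvorsen (Dec 25, 2007).
Among Salazar, Fontaine and Obi, by employee number (lower first): Salazar and Fontaine (1550) before Obi (4443).
Among Salazar and Fontaine, by classification seniority date (earlier first) (reversed rule for this group): Salazar (Mar 17, 2005) before Fontaine (May 3, 2012).
Order: Kowalski, Horvat, Szabo, Halvorsen, Whitfield, Salazar, Fontaine, Obi.

Horvat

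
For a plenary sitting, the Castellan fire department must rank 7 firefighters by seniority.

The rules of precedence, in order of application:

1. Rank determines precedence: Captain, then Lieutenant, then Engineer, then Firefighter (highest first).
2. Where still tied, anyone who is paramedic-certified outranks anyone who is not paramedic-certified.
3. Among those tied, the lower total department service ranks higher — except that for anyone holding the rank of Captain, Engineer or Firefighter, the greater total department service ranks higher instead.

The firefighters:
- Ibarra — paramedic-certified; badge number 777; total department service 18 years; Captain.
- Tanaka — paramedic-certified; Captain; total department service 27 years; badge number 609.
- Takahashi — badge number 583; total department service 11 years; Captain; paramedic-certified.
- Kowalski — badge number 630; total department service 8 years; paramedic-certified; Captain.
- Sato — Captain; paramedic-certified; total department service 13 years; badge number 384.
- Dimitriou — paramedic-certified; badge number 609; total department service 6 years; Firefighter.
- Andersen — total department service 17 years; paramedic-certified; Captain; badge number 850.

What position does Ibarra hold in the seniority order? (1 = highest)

2

By rank: Tanaka, Ibarra, Andersen, Sato, Takahashi and Kowalski (Captain); then Dimitriou (Firefighter).
Tanaka, Ibarra, Andersen, Sato, Takahashi and Kowalski are each paramedic-certified, so the next rule applies.
Among Tanaka, Ibarra, Andersen, Sato, Takahashi and Kowalski, by total department service (higher first) (reversed rule for this group): Tanaka (27 years) before Ibarra (18 years) before Andersen (17 years) before Sato (13 years) before Takahashi (11 years) before Kowalski (8 years).
Order: Tanaka, Ibarra, Andersen, Sato, Takahashi, Kowalski, Dimitriou. So position 2.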